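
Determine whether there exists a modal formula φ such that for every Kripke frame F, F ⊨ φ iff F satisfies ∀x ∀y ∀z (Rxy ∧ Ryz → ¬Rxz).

No

If a class were modally definable it would be closed under surjective bounded morphisms (Goldblatt–Thomason).
The 7-cycle (worlds w0,w1,w2,w3,w4,w5,w6 with w0→w1→w2→w3→w4→w5→w6→w0) is intransitive. Mapping every world to a single reflexive point • is a surjective bounded morphism; the reflexive point is not intransitive (R••∧R•• but R••).
So the class is not modally definable.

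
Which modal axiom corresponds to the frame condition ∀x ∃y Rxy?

The condition is seriality. The D schema □q → ◇q defines it.

□q → ◇q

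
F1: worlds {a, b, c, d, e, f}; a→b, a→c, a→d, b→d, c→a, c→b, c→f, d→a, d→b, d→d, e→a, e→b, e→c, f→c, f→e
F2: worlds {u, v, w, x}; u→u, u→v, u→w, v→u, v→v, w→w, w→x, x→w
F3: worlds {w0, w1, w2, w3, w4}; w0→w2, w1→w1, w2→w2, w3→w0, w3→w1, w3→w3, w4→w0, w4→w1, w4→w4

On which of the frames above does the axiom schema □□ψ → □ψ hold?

F2, F3

Frame correspondent (Sahlqvist): ∀x ∀y (Rxy → ∃z (Rxz ∧ Rzy)) — i.e. density.
F1: fails — Rfe but no z with Rfz and Rze.
F2: ✓.
F3: ✓.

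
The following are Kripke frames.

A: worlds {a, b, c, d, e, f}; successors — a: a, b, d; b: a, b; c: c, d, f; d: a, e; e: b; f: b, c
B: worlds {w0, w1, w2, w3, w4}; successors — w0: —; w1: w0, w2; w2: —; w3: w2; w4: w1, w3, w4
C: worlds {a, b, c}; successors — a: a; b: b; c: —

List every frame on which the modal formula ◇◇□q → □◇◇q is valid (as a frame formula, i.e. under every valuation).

Frame correspondent (Sahlqvist): ∀x ∀y ∀z ((xR²y ∧ xRz) → ∃w (yRw ∧ zR²w)) — i.e. a generalized confluence (Geach) condition.
A: ✓.
B: fails — w4R²w0, w4Rw1 but no w with w0Rw and w1R²w.
C: ✓.
Valid on: A, C.

A, C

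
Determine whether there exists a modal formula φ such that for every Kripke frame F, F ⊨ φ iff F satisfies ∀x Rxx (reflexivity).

The condition is reflexivity. A defining modal formula is □r → r.
Suppose □r→r is valid. At any x set V(r)={w : Rxw}. Then □r holds at x, so r holds at x, i.e. Rxx.

Definable; □r → r defines it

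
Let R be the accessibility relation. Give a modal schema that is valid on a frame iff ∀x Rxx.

□ψ → ψ

The condition is reflexivity. The T schema □ψ → ψ defines it.
Suppose □ψ→ψ is valid. At any x set V(ψ)={w : Rxw}. Then □ψ holds at x, so ψ holds at x, i.e. Rxx.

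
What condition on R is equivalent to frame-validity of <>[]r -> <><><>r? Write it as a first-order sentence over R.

This is a Sahlqvist (Geach-type) schema ◇^1□^1r → □^0◇^3r.
First-order correspondent: forall x forall y (xRy -> exists w (yRw & x R^3 w)).

forall x forall y (xRy -> exists w (yRw & x R^3 w))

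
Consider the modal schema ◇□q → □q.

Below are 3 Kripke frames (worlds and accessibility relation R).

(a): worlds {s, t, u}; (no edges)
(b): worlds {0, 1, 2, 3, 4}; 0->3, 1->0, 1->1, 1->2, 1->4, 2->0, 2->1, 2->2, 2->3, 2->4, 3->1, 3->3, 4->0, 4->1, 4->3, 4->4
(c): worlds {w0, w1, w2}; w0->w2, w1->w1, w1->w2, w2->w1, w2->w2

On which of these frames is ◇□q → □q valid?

(a), (c)

The schema corresponds to the Euclidean property: ∀x ∀y ∀z (Rxy ∧ Rxz → Ryz).
(a): holds.
(b): fails — R10 and R10 but not R00.
(c): holds.
Valid on: (a), (c).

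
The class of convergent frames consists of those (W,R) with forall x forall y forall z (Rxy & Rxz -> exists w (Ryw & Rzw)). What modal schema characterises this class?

◇□p → □◇p

This is convergence; the standard corresponding axiom is .2: ◇□p → □◇p.
Suppose ◇□p→□◇p is valid. Take Rxy, Rxz and set V(p)={w : Ryw}. Then □p at y so ◇□p at x, so □◇p at x, so ◇p at z, giving w with Rzw and Ryw.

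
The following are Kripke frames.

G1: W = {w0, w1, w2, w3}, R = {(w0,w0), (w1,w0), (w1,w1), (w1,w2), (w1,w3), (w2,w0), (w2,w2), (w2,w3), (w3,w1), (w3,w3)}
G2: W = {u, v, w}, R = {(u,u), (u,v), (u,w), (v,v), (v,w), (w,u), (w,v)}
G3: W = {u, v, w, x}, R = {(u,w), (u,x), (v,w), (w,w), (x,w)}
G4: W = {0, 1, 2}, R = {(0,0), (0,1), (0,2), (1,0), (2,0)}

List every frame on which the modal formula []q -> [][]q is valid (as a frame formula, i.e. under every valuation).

G3

Frame correspondent (Sahlqvist): forall x forall y forall z (Rxy & Ryz -> Rxz) — i.e. transitivity.
G1: fails — Rw3w1 and Rw1w2 but not Rw3w2.
G2: fails — Rwu and Ruw but not Rww.
G3: condition met.
G4: fails — R10 and R02 but not R12.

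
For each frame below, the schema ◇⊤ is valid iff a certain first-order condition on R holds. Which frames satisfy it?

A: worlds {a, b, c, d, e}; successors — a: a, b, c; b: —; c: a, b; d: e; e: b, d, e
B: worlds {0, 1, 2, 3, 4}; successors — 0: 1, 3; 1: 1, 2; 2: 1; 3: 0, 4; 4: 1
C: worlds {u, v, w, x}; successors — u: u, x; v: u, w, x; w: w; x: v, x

Frame correspondent (Sahlqvist): ∀x ∃y Rxy — i.e. seriality.
A: fails — world b has no successor.
B: holds.
C: holds.
Valid on: B, C.

B, C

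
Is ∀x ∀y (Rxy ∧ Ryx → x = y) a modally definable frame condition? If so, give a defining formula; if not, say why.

Any modally definable frame class is closed under surjective bounded morphisms.
The 8-cycle (worlds w0,w1,w2,w3,w4,w5,w6,w7 with w0→w1→w2→w3→w4→w5→w6→w7→w0) is antisymmetric. Sending even-indexed worlds to a and odd-indexed worlds to b is a surjective bounded morphism onto the two-world frame with a↔b, which is not antisymmetric.
So no modal formula (or set of formulas) defines exactly the antisymmetric frames.

Not modally definable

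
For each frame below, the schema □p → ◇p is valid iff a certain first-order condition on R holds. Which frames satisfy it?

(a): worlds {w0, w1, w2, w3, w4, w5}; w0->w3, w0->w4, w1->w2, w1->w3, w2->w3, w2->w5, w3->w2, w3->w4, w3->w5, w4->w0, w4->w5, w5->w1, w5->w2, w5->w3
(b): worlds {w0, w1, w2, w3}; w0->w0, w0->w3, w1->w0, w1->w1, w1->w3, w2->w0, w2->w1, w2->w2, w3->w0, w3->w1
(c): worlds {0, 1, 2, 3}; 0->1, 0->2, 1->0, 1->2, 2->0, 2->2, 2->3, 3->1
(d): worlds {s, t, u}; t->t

(a), (b), (c)

This is the axiom for seriality; its first-order frame correspondent is ∀x ∃y Rxy.
(a): condition met.
(b): condition met.
(c): condition met.
(d): fails — world s has no successor.
Valid on: (a), (b), (c).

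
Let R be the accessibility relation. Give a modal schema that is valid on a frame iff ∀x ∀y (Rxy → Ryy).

□(□ψ → ψ)

A defining formula is □(□ψ → ψ) (the T□ axiom).
Suppose □(□ψ→ψ) is valid. Take Rxy and set V(ψ)={w : Ryw}. Then at y, □ψ holds; since □(□ψ→ψ) at x, □ψ→ψ at y, so ψ at y, i.e. Ryy.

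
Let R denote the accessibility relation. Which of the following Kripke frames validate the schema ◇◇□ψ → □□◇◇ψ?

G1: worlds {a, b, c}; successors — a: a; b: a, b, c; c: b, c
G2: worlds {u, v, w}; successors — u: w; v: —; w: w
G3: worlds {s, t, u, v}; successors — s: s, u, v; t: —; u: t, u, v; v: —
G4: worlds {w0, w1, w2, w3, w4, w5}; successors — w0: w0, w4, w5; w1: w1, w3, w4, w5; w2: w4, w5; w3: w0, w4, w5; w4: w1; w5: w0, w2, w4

This is the axiom for a generalized confluence (Geach) condition; its first-order frame correspondent is ∀x ∀y ∀z ((xR²y ∧ xR²z) → ∃w (yRw ∧ zR²w)).
G1: fails — bR²c, bR²a but no w with cRw and aR²w.
G2: satisfies the condition.
G3: fails — sR²s, sR²t but no w with sRw and tR²w.
G4: satisfies the condition.
Valid on: G2, G4.

G2, G4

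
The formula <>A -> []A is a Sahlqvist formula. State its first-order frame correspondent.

partial functionality: forall x forall y forall z (Rxy & Rxz -> y = z)

Suppose ◇A→□A is valid. Take Rxy, Rxz and set V(A)={y}. Then ◇A at x, so □A at x, so A at z, i.e. z=y.
Conversely, on a frame with partial functionality the schema holds at every world under every valuation.
Frame condition: forall x forall y forall z (Rxy & Rxz -> y = z).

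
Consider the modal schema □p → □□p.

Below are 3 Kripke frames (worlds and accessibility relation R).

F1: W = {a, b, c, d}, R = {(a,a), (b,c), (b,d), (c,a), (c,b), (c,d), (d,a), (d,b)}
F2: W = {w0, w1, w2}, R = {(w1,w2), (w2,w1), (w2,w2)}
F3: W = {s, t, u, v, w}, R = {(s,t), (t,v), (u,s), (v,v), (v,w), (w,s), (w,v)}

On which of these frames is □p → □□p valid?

none

The schema corresponds to transitivity: ∀x ∀y ∀z (Rxy ∧ Ryz → Rxz).
F1: fails — Rbc and Rcb but not Rbb.
F2: fails — Rw1w2 and Rw2w1 but not Rw1w1.
F3: fails — Rtv and Rvw but not Rtw.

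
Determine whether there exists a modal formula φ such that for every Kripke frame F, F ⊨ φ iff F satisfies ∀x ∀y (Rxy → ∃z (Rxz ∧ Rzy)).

Yes, by □□p → □p

The condition is density. A defining modal formula is □□p → □p.
Suppose □□p→□p is valid. Take Rxy and set V(p)={w : xR²w}. Then □□p at x, so □p at x, so p at y, i.e. ∃z(Rxz∧Rzy).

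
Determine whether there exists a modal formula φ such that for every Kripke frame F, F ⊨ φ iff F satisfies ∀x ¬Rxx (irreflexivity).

No — not modally definable

If a class were modally definable it would be closed under surjective bounded morphisms (Goldblatt–Thomason).
The 2-cycle (worlds w0,w1 with w0→w1→w0) is irreflexive, and the map sending every world to a single reflexive point • is a surjective bounded morphism (forth: every edge maps to (•,•); back: every world has a successor). So any modal formula valid on the 2-cycle is also valid on the reflexive point, which is not irreflexive.
So no modal formula (or set of formulas) defines exactly the irreflexive frames.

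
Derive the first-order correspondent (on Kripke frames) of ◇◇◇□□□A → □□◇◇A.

This is a Sahlqvist (Geach-type) schema ◇^3□^3A → □^2◇^2A.
Minimal-valuation argument: fix x; take any y with xR^3y and any z with xR^2z. Set V(A) to the set of worlds R-reachable from y in exactly 3 steps. Then □^3A holds at y, so the antecedent holds at x; validity forces ◇^2A at z, giving a w with zR^2w and yR^3w.
First-order correspondent: ∀x ∀y ∀z ((xR³y ∧ xR²z) → ∃w (yR³w ∧ zR²w)).

∀x ∀y ∀z ((xR³y ∧ xR²z) → ∃w (yR³w ∧ zR²w))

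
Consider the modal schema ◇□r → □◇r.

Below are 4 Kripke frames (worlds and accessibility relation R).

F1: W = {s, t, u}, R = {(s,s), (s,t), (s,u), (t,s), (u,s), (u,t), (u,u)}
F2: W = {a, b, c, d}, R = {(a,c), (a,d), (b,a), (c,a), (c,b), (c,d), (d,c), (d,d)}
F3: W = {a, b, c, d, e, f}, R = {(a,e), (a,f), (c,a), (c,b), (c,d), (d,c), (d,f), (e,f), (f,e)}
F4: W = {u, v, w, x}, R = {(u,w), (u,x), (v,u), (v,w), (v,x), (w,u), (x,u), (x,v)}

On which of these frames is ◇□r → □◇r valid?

This is the axiom for convergence; its first-order frame correspondent is ∀x ∀y ∀z (Rxy ∧ Rxz → ∃w (Ryw ∧ Rzw)).
F1: satisfies the condition.
F2: fails — Rcd and Rcb but d and b have no common successor.
F3: fails — Rae and Raf but e and f have no common successor.
F4: fails — Rvw and Rvu but w and u have no common successor.
Valid on: F1.

F1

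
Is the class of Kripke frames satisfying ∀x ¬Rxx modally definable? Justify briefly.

Not modally definable

Modal frame validity is preserved under surjective bounded morphisms.
The 3-cycle (worlds w0,w1,w2 with w0→w1→w2→w0) is irreflexive, and the map sending every world to a single reflexive point • is a surjective bounded morphism (forth: every edge maps to (•,•); back: every world has a successor). So any modal formula valid on the 3-cycle is also valid on the reflexive point, which is not irreflexive.
So no modal formula (or set of formulas) defines exactly the irreflexive frames.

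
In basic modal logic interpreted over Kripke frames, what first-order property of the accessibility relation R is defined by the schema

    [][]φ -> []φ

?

This schema is the C4 axiom.
Its frame correspondent is density — forall x forall y (Rxy -> exists z (Rxz & Rzy)).

Density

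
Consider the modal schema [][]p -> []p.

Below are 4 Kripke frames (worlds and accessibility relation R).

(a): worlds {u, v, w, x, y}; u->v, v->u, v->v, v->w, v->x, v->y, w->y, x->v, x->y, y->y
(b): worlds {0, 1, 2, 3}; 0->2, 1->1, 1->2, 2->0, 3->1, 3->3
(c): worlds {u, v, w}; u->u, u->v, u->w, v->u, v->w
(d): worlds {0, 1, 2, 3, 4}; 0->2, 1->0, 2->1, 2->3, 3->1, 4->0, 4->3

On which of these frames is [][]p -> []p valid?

Frame correspondent (Sahlqvist): forall x forall y (Rxy -> exists z (Rxz & Rzy)) — i.e. density.
(a): holds.
(b): fails — R02 but no z with R0z and Rz2.
(c): holds.
(d): fails — R10 but no z with R1z and Rz0.
Valid on: (a), (c).

(a), (c)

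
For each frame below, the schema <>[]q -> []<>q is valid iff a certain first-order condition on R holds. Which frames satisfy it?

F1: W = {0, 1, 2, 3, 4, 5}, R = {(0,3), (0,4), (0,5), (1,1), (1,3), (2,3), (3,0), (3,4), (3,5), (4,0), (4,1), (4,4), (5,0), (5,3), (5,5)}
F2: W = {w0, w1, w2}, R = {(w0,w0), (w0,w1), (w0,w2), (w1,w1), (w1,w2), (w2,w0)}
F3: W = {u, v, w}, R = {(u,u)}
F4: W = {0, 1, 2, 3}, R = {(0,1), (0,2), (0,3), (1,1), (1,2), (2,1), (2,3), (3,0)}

F3

This is the axiom for convergence; its first-order frame correspondent is forall x forall y forall z (Rxy & Rxz -> exists w (Ryw & Rzw)).
F1: fails — R11 and R13 but 1 and 3 have no common successor.
F2: fails — Rw0w1 and Rw0w2 but w1 and w2 have no common successor.
F3: satisfies the condition.
F4: fails — R02 and R03 but 2 and 3 have no common successor.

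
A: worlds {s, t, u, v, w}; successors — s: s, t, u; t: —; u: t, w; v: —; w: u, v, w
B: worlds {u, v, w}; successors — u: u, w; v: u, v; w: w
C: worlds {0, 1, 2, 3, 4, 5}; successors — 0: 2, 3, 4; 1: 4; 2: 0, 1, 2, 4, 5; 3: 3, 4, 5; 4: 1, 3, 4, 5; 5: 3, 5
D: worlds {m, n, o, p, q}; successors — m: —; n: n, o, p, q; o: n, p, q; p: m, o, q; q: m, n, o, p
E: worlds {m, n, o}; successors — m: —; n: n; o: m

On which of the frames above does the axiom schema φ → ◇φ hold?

B

This is the axiom for reflexivity; its first-order frame correspondent is ∀x Rxx.
A: fails — world t does not see itself.
B: satisfies the condition.
C: fails — world 0 does not see itself.
D: fails — world m does not see itself.
E: fails — world m does not see itself.
Valid on: B.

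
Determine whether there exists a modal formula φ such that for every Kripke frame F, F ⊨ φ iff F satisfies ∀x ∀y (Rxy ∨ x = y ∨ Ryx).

No — not modally definable

Modal frame validity is preserved under disjoint unions.
Take 3 disjoint single-world reflexive frames: each is trivially connected, but their disjoint union has 3 worlds with no edge between distinct components, so it is not connected.
So the class is not modally definable.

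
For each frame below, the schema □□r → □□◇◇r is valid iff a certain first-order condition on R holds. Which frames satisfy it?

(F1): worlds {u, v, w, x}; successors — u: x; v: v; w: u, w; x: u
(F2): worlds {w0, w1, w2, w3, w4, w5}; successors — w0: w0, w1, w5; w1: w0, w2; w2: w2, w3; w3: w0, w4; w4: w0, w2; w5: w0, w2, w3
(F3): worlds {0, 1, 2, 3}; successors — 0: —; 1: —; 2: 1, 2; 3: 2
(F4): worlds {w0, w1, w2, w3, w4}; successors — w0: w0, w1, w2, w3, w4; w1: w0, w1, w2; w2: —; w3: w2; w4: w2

The schema corresponds to a generalized confluence (Geach) condition: ∀x ∀z (xR²z → ∃w (xR²w ∧ zR²w)).
(F1): satisfies the condition.
(F2): satisfies the condition.
(F3): fails — 2R²1 but no w with 2R²w and 1R²w.
(F4): fails — w0R²w2 but no w with w0R²w and w2R²w.

(F1), (F2)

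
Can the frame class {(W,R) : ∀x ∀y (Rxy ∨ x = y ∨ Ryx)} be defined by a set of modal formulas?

Modal frame validity is preserved under disjoint unions.
Take 4 disjoint single-world reflexive frames: each is trivially connected, but their disjoint union has 4 worlds with no edge between distinct components, so it is not connected.
Hence connectedness of R is not modally definable.

Not definable by any modal formula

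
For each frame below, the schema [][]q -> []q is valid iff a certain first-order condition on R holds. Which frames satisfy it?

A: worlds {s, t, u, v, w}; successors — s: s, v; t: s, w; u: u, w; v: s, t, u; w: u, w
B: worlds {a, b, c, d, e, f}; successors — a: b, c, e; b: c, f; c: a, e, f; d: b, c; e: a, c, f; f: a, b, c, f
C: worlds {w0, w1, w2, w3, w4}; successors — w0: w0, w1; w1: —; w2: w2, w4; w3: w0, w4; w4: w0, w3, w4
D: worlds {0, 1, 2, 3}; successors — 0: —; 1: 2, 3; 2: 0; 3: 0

Frame correspondent (Sahlqvist): forall x forall y (Rxy -> exists z (Rxz & Rzy)) — i.e. density.
A: fails — Rvt but no z with Rvz and Rzt.
B: fails — Rab but no z with Raz and Rzb.
C: satisfies the condition.
D: fails — R12 but no z with R1z and Rz2.
Valid on: C.

C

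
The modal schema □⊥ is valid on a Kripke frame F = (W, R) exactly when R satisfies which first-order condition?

Emptiness of R

□⊥ is valid iff no world has any successor (otherwise □⊥ fails at any world with one).
Conversely, on a frame with emptiness of R the schema holds at every world under every valuation.
Frame condition: ∀x ∀y ¬Rxy.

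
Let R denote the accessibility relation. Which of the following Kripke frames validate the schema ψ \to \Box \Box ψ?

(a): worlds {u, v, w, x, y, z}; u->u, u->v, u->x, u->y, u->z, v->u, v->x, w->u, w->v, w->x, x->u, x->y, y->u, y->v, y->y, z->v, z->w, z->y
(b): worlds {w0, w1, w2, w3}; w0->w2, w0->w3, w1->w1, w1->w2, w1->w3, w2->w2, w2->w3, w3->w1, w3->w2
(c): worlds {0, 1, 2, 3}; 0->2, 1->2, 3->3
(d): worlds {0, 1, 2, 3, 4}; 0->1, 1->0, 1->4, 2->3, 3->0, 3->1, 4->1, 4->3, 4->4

(c)

Frame correspondent (Sahlqvist): \forall x \forall z (x R^2 z \to \exists w (x = w \wedge z = w)) — i.e. a generalized confluence (Geach) condition.
(a): fails — uR²v but u ≠ v.
(b): fails — w0R²w1 but w0 ≠ w1.
(c): ✓.
(d): fails — 0R²4 but 0 ≠ 4.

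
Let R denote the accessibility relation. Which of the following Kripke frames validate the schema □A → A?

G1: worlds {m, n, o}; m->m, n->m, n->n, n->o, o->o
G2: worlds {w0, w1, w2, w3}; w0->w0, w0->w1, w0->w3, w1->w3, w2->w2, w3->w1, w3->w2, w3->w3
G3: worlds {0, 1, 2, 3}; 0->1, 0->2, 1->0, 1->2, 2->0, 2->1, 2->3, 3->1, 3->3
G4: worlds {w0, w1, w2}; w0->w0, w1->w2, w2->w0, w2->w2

G1

Frame correspondent (Sahlqvist): ∀x Rxx — i.e. reflexivity.
G1: holds.
G2: fails — world w1 does not see itself.
G3: fails — world 0 does not see itself.
G4: fails — world w1 does not see itself.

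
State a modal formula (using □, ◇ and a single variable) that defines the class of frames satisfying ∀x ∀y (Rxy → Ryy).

A defining formula is □(□p → p) (the T□ axiom).

□(□p → p)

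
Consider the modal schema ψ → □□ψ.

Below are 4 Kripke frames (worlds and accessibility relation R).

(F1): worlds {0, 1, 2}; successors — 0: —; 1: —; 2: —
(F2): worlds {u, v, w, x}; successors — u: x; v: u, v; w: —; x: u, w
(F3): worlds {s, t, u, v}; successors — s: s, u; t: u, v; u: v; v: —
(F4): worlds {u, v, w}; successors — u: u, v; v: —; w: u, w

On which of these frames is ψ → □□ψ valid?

(F1)

This is the axiom for a generalized confluence (Geach) condition; its first-order frame correspondent is ∀x ∀z (xR²z → ∃w (x = w ∧ z = w)).
(F1): condition met.
(F2): fails — uR²w but u ≠ w.
(F3): fails — sR²u but s ≠ u.
(F4): fails — uR²v but u ≠ v.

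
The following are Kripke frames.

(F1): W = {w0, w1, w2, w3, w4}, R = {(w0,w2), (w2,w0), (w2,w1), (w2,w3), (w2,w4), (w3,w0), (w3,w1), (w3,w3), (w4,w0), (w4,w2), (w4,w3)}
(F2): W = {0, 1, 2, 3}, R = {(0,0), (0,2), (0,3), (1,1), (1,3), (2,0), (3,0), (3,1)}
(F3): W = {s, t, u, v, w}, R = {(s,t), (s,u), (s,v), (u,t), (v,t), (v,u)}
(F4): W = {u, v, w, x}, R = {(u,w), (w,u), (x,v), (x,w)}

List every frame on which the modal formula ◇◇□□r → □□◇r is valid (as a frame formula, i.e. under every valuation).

(F2)

The schema corresponds to a generalized confluence (Geach) condition: ∀x ∀y ∀z ((xR²y ∧ xR²z) → ∃w (yR²w ∧ zRw)).
(F1): fails — w0R²w0, w0R²w0 but no w with w0R²w and w0Rw.
(F2): ✓.
(F3): fails — sR²t, sR²t but no w* with tR²w* and tRw*.
(F4): fails — uR²u, uR²u but no t with uR²t and uRt.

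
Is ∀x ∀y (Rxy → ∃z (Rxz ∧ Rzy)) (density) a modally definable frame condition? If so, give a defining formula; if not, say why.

The condition is density. A defining modal formula is □□r → □r.

Yes — defined by □□r → □r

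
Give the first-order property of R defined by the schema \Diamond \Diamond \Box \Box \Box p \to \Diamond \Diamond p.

\forall x \forall y (x R^2 y \to \exists w (y R^3 w \wedge x R^2 w))

This is a Sahlqvist (Geach-type) schema ◇^2□^3p → □^0◇^2p.
Minimal-valuation argument: fix x; take any y with xR^2y and any z with xR^0z. Set V(p) to the set of worlds R-reachable from y in exactly 3 steps. Then □^3p holds at y, so the antecedent holds at x; validity forces ◇^2p at z, giving a w with zR^2w and yR^3w.
First-order correspondent: \forall x \forall y (x R^2 y \to \exists w (y R^3 w \wedge x R^2 w)).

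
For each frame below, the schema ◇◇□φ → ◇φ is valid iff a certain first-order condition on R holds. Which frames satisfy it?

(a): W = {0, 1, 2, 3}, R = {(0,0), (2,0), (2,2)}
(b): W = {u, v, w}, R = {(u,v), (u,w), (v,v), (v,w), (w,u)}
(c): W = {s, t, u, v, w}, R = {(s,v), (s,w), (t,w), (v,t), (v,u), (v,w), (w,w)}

The schema corresponds to a generalized confluence (Geach) condition: ∀x ∀y (xR²y → ∃w (yRw ∧ xRw)).
(a): holds.
(b): fails — uR²w but no t with wRt and uRt.
(c): fails — sR²u but no w* with uRw* and sRw*.
Valid on: (a).

(a)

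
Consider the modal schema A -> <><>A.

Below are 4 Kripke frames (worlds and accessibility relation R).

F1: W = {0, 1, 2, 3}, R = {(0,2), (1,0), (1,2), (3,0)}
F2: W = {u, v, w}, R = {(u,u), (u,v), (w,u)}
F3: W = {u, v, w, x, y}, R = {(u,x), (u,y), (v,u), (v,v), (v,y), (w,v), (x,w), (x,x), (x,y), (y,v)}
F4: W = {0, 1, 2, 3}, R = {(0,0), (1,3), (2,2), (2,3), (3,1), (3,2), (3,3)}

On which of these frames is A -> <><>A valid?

F4

The schema corresponds to a generalized confluence (Geach) condition: forall x exists w (x = w & x R^2 w).
F1: fails — at 0 but no w with 0=w and 0R²w.
F2: fails — at v but no t with v=t and vR²t.
F3: fails — at u but no t with u=t and uR²t.
F4: condition met.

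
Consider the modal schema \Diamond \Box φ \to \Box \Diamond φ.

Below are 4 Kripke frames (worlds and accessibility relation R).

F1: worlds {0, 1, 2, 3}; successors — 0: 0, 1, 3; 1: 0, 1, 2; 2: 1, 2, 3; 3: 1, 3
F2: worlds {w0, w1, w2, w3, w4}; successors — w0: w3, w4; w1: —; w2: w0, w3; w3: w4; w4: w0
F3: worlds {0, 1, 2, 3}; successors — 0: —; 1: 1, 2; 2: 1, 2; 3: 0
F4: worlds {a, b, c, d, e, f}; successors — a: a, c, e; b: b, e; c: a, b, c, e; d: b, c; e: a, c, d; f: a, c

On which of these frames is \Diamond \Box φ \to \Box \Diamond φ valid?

This is the axiom for convergence; its first-order frame correspondent is \forall x \forall y \forall z (Rxy \wedge Rxz \to \exists w (Ryw \wedge Rzw)).
F1: satisfies the condition.
F2: fails — Rw0w4 and Rw0w3 but w4 and w3 have no common successor.
F3: fails — R30 and R30 but 0 and 0 have no common successor.
F4: fails — Rbb and Rbe but b and e have no common successor.
Valid on: F1.

F1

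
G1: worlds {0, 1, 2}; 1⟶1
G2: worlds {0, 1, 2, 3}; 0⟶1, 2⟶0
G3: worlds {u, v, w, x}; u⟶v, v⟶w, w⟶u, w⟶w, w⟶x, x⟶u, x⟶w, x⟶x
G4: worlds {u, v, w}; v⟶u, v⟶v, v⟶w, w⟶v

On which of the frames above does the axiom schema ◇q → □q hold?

Frame correspondent (Sahlqvist): ∀x ∀y ∀z (Rxy ∧ Rxz → y = z) — i.e. partial functionality.
G1: holds.
G2: holds.
G3: fails — w sees both u and w.
G4: fails — v sees both u and v.
Valid on: G1, G2.

G1, G2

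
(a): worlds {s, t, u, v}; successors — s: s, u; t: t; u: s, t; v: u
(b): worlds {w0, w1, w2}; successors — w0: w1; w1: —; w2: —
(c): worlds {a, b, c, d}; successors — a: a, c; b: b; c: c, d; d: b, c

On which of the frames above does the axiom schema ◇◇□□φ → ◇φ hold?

(b)

The schema corresponds to a generalized confluence (Geach) condition: ∀x ∀y (xR²y → ∃w (yR²w ∧ xRw)).
(a): fails — sR²t but no w with tR²w and sRw.
(b): satisfies the condition.
(c): fails — cR²b but no w with bR²w and cRw.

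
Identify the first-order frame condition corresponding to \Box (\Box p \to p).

shift-reflexivity: \forall x \forall y (Rxy \to Ryy)

Suppose □(□p→p) is valid. Take Rxy and set V(p)={w : Ryw}. Then at y, □p holds; since □(□p→p) at x, □p→p at y, so p at y, i.e. Ryy.
The converse is a direct semantic check.
Frame condition: \forall x \forall y (Rxy \to Ryy).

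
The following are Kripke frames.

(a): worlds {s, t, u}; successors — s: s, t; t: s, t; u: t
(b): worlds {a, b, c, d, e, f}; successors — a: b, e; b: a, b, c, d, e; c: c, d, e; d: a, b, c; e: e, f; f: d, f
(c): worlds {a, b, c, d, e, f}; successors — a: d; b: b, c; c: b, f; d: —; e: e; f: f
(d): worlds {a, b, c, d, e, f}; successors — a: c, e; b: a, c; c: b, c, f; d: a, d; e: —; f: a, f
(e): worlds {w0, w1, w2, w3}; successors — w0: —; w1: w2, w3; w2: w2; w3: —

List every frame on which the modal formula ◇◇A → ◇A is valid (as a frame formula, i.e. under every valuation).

Frame correspondent (Sahlqvist): ∀x ∀y ∀z (Rxy ∧ Ryz → Rxz) — i.e. transitivity.
(a): fails — Rut and Rts but not Rus.
(b): fails — Rcd and Rdb but not Rcb.
(c): fails — Rbc and Rcf but not Rbf.
(d): fails — Rbc and Rcf but not Rbf.
(e): satisfies the condition.
Valid on: (e).

(e)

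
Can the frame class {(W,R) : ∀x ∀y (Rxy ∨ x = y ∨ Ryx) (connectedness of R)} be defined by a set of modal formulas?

Not modally definable

If a class were modally definable it would be closed under disjoint unions (Goldblatt–Thomason).
Take 4 disjoint single-world reflexive frames: each is trivially connected, but their disjoint union has 4 worlds with no edge between distinct components, so it is not connected.
Hence connectedness of R is not modally definable.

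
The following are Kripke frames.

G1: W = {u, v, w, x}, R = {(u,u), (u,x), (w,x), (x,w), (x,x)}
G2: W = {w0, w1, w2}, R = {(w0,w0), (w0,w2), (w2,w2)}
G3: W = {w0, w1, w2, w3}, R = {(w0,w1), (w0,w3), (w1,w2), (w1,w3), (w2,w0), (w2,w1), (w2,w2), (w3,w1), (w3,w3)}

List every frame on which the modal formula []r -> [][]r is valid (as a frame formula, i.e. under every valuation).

G2

This is the axiom for transitivity; its first-order frame correspondent is forall x forall y forall z (Rxy & Ryz -> Rxz).
G1: fails — Rwx and Rxw but not Rww.
G2: holds.
G3: fails — Rw1w2 and Rw2w1 but not Rw1w1.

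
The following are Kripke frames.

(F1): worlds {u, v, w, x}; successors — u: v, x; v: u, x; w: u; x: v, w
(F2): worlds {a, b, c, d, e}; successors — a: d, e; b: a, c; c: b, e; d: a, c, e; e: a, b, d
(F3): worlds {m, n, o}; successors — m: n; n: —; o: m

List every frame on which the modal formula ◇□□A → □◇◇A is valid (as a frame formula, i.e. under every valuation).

(F1), (F2)

The schema corresponds to a generalized confluence (Geach) condition: ∀x ∀y ∀z ((xRy ∧ xRz) → ∃w (yR²w ∧ zR²w)).
(F1): condition met.
(F2): condition met.
(F3): fails — mRn, mRn but no w with nR²w and nR²w.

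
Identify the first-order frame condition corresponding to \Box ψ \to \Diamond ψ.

seriality: \forall x \exists y Rxy

Suppose □ψ→◇ψ is valid. At any x set V(ψ)=W. Then □ψ at x, so ◇ψ at x, so x has a successor.
Conversely, on a frame with seriality the schema holds at every world under every valuation.
Frame condition: \forall x \exists y Rxy.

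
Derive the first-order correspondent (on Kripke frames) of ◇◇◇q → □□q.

This is a Sahlqvist (Geach-type) schema ◇^3□^0q → □^2◇^0q.
First-order correspondent: ∀x ∀y ∀z ((xR³y ∧ xR²z) → ∃w (y = w ∧ z = w)).

∀x ∀y ∀z ((xR³y ∧ xR²z) → ∃w (y = w ∧ z = w))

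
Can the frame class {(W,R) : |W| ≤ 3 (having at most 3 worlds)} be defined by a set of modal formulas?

Modal frame validity is preserved under disjoint unions.
Any modal formula valid on each of 4 disjoint one-world frames is valid on their disjoint union (validity is preserved under disjoint unions). Each one-world frame has |W|=1≤3, but the union has |W|=4.
Hence having at most 3 worlds is not modally definable.

Not definable by any modal formula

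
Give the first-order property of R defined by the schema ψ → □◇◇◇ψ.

This is a Sahlqvist (Geach-type) schema ◇^0□^0ψ → □^1◇^3ψ.
Minimal-valuation argument: fix x; take any y with xR^0y and any z with xR^1z. Set V(ψ) to the set of worlds R-reachable from y in exactly 0 steps. Then □^0ψ holds at y, so the antecedent holds at x; validity forces ◇^3ψ at z, giving a w with zR^3w and yR^0w.
First-order correspondent: ∀x ∀z (xRz → ∃w (x = w ∧ zR³w)).

∀x ∀z (xRz → ∃w (x = w ∧ zR³w))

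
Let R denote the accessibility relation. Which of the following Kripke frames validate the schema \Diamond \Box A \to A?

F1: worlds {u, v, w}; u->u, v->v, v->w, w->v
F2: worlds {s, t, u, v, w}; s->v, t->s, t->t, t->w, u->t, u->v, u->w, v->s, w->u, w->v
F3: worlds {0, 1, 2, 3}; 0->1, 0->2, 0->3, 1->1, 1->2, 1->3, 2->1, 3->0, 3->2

F1

Frame correspondent (Sahlqvist): \forall x \forall y (Rxy \to Ryx) — i.e. symmetry.
F1: ✓.
F2: fails — Ruv but not Rvu.
F3: fails — R32 but not R23.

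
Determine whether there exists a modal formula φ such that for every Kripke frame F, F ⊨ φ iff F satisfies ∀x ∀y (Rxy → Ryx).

Yes: it is symmetry, defined by the B schema q → □◇q.
Suppose q→□◇q is valid. Take Rxy and set V(q)={x}. Then q at x, so □◇q at x, so ◇q at y, so some z with Ryz has q; z=x, i.e. Ryx.

Yes — defined by q → □◇q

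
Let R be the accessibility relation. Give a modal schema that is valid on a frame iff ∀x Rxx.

This is reflexivity; the standard corresponding axiom is T: □ψ → ψ.
Suppose □ψ→ψ is valid. At any x set V(ψ)={w : Rxw}. Then □ψ holds at x, so ψ holds at x, i.e. Rxx.

□ψ → ψ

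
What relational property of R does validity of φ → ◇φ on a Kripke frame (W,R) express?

Replacing φ by ¬φ and contraposing gives the equivalent schema □φ → φ.
Suppose □φ→φ is valid. At any x set V(φ)={w : Rxw}. Then □φ holds at x, so φ holds at x, i.e. Rxx.
Conversely, on a frame with reflexivity the schema holds at every world under every valuation.
So the correspondent is reflexivity.

reflexivity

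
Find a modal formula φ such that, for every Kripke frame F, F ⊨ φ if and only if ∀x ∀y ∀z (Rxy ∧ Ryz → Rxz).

The condition is transitivity. The 4 schema □r → □□r defines it.
Suppose □r→□□r is valid. Take Rxy, Ryz and set V(r)={w : Rxw}. Then □r at x, so □□r at x, so □r at y, so r at z, i.e. Rxz.

□r → □□r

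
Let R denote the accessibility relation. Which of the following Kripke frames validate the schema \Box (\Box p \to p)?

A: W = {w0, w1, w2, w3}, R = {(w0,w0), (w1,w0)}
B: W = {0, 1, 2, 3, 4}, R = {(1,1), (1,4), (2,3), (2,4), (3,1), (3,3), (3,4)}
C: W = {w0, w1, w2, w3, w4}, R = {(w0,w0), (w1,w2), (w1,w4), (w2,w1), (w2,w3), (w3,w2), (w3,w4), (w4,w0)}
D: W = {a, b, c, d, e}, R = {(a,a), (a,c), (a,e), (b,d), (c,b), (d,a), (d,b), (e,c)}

The schema corresponds to shift-reflexivity: \forall x \forall y (Rxy \to Ryy).
A: satisfies the condition.
B: fails — R34 but not R44.
C: fails — Rw1w2 but not Rw2w2.
D: fails — Rae but not Ree.
Valid on: A.

A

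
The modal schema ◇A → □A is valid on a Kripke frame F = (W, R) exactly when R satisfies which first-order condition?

Suppose ◇A→□A is valid. Take Rxy, Rxz and set V(A)={y}. Then ◇A at x, so □A at x, so A at z, i.e. z=y.

Partial functionality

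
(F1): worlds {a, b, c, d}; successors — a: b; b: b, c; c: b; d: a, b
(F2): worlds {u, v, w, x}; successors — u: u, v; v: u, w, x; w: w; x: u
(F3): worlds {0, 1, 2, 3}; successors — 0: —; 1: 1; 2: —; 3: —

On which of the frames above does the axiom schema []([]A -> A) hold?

(F3)

The schema corresponds to shift-reflexivity: forall x forall y (Rxy -> Ryy).
(F1): fails — Rbc but not Rcc.
(F2): fails — Ruv but not Rvv.
(F3): condition met.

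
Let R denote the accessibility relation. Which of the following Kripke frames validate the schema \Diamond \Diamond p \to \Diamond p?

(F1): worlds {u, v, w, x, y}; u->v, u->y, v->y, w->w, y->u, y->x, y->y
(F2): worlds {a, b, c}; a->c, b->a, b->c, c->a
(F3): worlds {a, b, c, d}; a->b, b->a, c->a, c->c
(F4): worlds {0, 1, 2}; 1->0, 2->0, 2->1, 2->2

(F4)

This is the axiom for transitivity; its first-order frame correspondent is \forall x \forall y \forall z (Rxy \wedge Ryz \to Rxz).
(F1): fails — Ruy and Ryx but not Rux.
(F2): fails — Rac and Rca but not Raa.
(F3): fails — Rca and Rab but not Rcb.
(F4): ✓.
Valid on: (F4).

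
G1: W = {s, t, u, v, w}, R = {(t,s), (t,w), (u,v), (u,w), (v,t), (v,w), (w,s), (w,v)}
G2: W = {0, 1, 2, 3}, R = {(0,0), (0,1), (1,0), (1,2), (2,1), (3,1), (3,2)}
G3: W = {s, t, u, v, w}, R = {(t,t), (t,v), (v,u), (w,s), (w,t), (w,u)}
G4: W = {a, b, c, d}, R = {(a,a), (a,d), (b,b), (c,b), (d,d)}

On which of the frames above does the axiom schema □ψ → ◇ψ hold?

G2, G4

The schema corresponds to seriality: ∀x ∃y Rxy.
G1: fails — world s has no successor.
G2: holds.
G3: fails — world s has no successor.
G4: holds.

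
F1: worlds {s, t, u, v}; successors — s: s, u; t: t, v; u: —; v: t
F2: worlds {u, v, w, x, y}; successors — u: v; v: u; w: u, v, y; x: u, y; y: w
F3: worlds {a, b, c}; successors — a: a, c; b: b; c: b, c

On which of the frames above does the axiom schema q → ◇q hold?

F3

Frame correspondent (Sahlqvist): ∀x Rxx — i.e. reflexivity.
F1: fails — world u does not see itself.
F2: fails — world u does not see itself.
F3: ✓.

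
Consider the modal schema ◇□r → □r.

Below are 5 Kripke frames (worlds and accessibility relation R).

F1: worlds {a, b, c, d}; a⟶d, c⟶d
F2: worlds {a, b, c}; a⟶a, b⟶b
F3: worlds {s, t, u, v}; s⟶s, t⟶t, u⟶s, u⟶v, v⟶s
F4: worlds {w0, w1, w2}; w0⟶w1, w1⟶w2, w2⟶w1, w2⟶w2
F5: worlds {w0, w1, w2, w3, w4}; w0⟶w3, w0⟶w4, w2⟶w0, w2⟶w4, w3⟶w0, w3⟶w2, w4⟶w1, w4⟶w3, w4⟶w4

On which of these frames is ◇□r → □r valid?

F2

This is the axiom for the Euclidean property; its first-order frame correspondent is ∀x ∀y ∀z (Rxy ∧ Rxz → Ryz).
F1: fails — Rad and Rad but not Rdd.
F2: ✓.
F3: fails — Ruv and Ruv but not Rvv.
F4: fails — Rw0w1 and Rw0w1 but not Rw1w1.
F5: fails — Rw0w3 and Rw0w4 but not Rw3w4.
Valid on: F2.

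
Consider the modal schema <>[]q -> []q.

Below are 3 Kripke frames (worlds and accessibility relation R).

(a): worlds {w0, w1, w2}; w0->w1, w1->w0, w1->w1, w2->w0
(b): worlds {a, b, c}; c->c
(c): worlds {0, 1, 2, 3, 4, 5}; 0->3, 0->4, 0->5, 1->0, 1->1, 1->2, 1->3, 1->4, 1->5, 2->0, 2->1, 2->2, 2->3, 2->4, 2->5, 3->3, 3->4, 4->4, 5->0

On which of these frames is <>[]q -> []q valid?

Frame correspondent (Sahlqvist): forall x forall y forall z (Rxy & Rxz -> Ryz) — i.e. the Euclidean property.
(a): fails — Rw1w0 and Rw1w0 but not Rw0w0.
(b): holds.
(c): fails — R03 and R05 but not R35.

(b)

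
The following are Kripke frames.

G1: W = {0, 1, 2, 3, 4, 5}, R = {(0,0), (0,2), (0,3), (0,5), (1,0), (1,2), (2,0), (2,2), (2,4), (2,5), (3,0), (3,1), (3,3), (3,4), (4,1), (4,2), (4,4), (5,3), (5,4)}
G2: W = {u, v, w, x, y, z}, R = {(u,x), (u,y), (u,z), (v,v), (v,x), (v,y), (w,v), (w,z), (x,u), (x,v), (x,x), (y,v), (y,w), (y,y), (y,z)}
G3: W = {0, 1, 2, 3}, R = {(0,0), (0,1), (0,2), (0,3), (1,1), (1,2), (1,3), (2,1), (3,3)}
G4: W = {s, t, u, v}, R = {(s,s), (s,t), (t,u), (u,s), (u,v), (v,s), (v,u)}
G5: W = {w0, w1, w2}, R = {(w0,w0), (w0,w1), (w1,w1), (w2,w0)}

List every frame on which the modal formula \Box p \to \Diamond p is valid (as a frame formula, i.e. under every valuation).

G1, G3, G4, G5

This is the axiom for seriality; its first-order frame correspondent is \forall x \exists y Rxy.
G1: condition met.
G2: fails — world z has no successor.
G3: condition met.
G4: condition met.
G5: condition met.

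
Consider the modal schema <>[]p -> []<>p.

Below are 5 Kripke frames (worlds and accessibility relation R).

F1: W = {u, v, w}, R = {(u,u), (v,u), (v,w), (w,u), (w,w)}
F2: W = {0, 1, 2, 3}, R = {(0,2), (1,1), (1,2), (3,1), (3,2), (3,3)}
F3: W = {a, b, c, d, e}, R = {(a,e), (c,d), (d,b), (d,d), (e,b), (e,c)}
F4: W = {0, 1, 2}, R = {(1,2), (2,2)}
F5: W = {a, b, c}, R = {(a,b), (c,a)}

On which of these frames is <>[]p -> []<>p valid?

F1, F4

This is the axiom for convergence; its first-order frame correspondent is forall x forall y forall z (Rxy & Rxz -> exists w (Ryw & Rzw)).
F1: condition met.
F2: fails — R02 and R02 but 2 and 2 have no common successor.
F3: fails — Rdd and Rdb but d and b have no common successor.
F4: condition met.
F5: fails — Rab and Rab but b and b have no common successor.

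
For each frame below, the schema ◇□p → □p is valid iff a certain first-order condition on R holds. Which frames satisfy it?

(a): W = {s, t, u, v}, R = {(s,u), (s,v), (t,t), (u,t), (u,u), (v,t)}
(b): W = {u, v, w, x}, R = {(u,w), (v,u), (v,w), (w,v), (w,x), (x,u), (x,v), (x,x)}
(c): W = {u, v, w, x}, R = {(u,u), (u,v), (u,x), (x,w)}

none

This is the axiom for the Euclidean property; its first-order frame correspondent is ∀x ∀y ∀z (Rxy ∧ Rxz → Ryz).
(a): fails — Rsv and Rsv but not Rvv.
(b): fails — Ruw and Ruw but not Rww.
(c): fails — Ruv and Ruv but not Rvv.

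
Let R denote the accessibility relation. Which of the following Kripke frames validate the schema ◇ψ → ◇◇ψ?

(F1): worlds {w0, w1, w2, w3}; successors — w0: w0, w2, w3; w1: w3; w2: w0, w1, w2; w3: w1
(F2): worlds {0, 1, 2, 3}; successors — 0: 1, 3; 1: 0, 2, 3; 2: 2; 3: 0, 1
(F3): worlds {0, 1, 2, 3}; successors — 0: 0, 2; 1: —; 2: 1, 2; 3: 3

The schema corresponds to a generalized confluence (Geach) condition: ∀x ∀y (xRy → ∃w (y = w ∧ xR²w)).
(F1): fails — w1Rw3 but no w with w3=w and w1R²w.
(F2): satisfies the condition.
(F3): satisfies the condition.
Valid on: (F2), (F3).

(F2), (F3)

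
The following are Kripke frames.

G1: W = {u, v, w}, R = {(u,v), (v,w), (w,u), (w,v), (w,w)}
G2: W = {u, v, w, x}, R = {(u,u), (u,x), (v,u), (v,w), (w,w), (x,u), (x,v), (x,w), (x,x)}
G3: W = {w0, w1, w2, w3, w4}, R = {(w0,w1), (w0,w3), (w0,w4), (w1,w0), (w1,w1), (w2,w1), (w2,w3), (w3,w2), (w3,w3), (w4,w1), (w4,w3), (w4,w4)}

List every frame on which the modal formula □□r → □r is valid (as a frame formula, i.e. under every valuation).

G2, G3

This is the axiom for density; its first-order frame correspondent is ∀x ∀y (Rxy → ∃z (Rxz ∧ Rzy)).
G1: fails — Ruv but no z with Ruz and Rzv.
G2: condition met.
G3: condition met.
Valid on: G2, G3.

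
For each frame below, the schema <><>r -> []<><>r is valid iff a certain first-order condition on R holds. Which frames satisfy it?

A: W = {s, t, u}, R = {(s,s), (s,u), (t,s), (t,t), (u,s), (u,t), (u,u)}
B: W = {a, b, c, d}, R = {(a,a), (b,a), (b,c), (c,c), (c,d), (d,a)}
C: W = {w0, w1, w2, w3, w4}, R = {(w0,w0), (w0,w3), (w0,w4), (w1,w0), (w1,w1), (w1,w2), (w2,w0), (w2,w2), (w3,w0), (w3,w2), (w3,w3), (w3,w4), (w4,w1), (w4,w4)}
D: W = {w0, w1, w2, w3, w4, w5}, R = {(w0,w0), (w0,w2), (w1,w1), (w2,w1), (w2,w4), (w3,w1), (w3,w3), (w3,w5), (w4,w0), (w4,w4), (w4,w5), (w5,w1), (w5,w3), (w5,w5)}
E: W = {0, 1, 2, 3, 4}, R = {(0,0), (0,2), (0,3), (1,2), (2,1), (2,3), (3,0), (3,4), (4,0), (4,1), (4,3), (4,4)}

A

The schema corresponds to a generalized confluence (Geach) condition: forall x forall y forall z ((x R^2 y & xRz) -> exists w (y = w & z R^2 w)).
A: ✓.
B: fails — bR²c, bRa but no w with c=w and aR²w.
C: fails — w0R²w3, w0Rw4 but no w with w3=w and w4R²w.
D: fails — w0R²w2, w0Rw2 but no w with w2=w and w2R²w.
E: fails — 0R²1, 0R2 but no w with 1=w and 2R²w.
Valid on: A.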